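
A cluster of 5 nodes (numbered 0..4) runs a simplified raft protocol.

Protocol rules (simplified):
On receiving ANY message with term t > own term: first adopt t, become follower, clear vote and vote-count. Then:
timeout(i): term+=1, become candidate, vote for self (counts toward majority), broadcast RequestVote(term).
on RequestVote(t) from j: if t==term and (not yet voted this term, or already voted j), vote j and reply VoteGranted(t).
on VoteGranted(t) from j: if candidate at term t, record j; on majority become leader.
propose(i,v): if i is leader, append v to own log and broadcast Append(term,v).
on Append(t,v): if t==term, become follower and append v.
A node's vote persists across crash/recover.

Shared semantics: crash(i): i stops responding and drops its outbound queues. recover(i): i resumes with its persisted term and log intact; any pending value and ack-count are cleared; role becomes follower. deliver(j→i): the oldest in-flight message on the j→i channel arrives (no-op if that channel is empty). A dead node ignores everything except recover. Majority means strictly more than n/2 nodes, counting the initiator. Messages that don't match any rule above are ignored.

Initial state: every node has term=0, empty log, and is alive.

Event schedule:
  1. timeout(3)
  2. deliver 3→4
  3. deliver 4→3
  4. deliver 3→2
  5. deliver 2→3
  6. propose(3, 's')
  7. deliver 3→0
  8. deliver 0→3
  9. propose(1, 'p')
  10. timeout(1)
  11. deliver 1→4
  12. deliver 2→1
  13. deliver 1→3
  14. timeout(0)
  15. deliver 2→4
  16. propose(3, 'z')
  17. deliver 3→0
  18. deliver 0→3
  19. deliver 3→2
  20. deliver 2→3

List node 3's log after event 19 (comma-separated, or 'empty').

s,z

[1] timeout(3) → N3(cand t1 [-])
[2] deliver 3→4 → N4(foll t1 [-])
[3] deliver 4→3 → ∅
[4] deliver 3→2 → N2(foll t1 [-])
[5] deliver 2→3 → N3(lead t1 [-])
[6] propose(3,'s') → N3(lead t1 [s])
[7] deliver 3→0 → N0(foll t1 [-])
[8] deliver 0→3 → ∅
[9] propose(1,'p') → ∅
[10] timeout(1) → N1(cand t1 [-])
[11] deliver 1→4 → ∅
[12] deliver 2→1 → ∅
[13] deliver 1→3 → ∅
[14] timeout(0) → N0(cand t2 [-])
[15] deliver 2→4 → ∅
[16] propose(3,'z') → N3(lead t1 [s,z])
[17] deliver 3→0 → ∅
[18] deliver 0→3 → N3(foll t2 [s,z])
[19] deliver 3→2 → N2(foll t1 [s])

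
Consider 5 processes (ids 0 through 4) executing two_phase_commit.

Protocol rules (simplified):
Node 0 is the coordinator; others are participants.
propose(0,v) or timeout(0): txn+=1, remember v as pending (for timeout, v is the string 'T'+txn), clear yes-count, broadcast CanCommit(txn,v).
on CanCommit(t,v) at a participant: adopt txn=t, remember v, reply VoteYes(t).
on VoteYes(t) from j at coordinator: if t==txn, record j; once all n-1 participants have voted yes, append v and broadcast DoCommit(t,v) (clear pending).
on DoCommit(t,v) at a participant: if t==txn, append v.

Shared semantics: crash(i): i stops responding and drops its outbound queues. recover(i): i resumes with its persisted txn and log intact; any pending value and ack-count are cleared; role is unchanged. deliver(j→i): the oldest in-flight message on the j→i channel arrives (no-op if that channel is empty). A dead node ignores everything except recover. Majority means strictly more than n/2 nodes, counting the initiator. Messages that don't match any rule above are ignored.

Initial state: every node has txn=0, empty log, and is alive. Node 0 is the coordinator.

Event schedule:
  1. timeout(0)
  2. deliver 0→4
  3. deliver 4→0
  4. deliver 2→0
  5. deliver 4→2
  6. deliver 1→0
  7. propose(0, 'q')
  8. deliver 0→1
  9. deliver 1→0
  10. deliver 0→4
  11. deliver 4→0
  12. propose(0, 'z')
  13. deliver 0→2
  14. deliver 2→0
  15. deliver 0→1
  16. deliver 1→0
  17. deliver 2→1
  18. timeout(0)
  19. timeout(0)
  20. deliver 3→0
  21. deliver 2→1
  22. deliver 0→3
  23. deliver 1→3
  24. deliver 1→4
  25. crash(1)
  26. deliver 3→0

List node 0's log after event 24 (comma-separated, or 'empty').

empty

after 1 — timeout(0): n0:coor/t1/[-]
after 2 — deliver 0→4: n4:part/t1/[-]
after 3 — deliver 4→0: ·
after 4 — deliver 2→0: ·
after 5 — deliver 4→2: ·
after 6 — deliver 1→0: ·
after 7 — propose(0,'q'): n0:coor/t2/[-]
after 8 — deliver 0→1: n1:part/t1/[-]
after 9 — deliver 1→0: ·
after 10 — deliver 0→4: n4:part/t2/[-]
after 11 — deliver 4→0: ·
after 12 — propose(0,'z'): n0:coor/t3/[-]
after 13 — deliver 0→2: n2:part/t1/[-]
after 14 — deliver 2→0: ·
after 15 — deliver 0→1: n1:part/t2/[-]
after 16 — deliver 1→0: ·
after 17 — deliver 2→1: ·
after 18 — timeout(0): n0:coor/t4/[-]
after 19 — timeout(0): n0:coor/t5/[-]
after 20 — deliver 3→0: ·
after 21 — deliver 2→1: ·
after 22 — deliver 0→3: n3:part/t1/[-]
after 23 — deliver 1→3: ·
after 24 — deliver 1→4: ·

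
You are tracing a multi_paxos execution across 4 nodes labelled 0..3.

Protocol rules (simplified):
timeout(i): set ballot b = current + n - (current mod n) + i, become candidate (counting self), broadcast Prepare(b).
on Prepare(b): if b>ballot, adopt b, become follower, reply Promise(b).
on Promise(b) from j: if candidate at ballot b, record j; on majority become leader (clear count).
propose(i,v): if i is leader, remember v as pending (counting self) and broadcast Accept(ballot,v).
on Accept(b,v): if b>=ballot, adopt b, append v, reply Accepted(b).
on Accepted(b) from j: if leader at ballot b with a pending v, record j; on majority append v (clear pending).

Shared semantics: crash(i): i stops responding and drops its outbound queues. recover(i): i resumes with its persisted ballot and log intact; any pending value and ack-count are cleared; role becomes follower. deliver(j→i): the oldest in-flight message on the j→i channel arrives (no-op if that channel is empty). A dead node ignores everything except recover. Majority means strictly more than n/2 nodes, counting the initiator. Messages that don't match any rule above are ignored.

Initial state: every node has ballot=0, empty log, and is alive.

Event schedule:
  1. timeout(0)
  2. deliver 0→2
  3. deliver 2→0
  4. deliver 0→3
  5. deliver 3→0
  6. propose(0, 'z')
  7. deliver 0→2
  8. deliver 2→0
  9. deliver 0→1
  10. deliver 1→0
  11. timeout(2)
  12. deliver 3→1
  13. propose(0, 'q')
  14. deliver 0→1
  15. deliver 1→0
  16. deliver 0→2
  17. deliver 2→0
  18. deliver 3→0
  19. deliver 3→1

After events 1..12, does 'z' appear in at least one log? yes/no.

yes

1. timeout(0):  <0:cand b4 ->
2. deliver 0→2:  <2:foll b4 ->
3. deliver 2→0:  nop
4. deliver 0→3:  <3:foll b4 ->
5. deliver 3→0:  <0:lead b4 ->
6. propose(0,'z'):  nop
7. deliver 0→2:  <2:foll b4 z>
8. deliver 2→0:  nop
9. deliver 0→1:  <1:foll b4 ->
10. deliver 1→0:  nop
11. timeout(2):  <2:cand b10 z>
12. deliver 3→1:  nop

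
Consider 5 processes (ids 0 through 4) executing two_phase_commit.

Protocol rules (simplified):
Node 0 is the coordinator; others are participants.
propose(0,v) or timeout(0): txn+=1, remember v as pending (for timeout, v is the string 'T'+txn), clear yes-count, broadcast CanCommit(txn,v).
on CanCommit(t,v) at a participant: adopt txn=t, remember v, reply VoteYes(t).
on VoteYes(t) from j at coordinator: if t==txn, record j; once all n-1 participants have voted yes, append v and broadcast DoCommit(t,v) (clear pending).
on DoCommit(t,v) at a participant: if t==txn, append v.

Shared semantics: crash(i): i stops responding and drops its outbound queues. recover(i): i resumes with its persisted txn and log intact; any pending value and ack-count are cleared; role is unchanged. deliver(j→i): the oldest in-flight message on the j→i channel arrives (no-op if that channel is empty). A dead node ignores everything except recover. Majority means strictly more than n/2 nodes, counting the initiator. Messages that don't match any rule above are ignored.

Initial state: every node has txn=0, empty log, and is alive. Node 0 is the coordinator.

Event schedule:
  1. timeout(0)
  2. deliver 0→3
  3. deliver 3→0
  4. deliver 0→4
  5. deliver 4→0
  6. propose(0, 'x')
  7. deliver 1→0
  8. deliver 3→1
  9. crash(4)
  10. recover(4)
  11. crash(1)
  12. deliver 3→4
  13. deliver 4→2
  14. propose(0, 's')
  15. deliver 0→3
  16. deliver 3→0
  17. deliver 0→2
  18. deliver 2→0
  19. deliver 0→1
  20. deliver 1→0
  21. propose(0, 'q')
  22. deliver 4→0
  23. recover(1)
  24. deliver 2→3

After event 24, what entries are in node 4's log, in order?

after 1 — timeout(0): n0:coor/t1/[-]
after 2 — deliver 0→3: n3:part/t1/[-]
after 3 — deliver 3→0: ·
after 4 — deliver 0→4: n4:part/t1/[-]
after 5 — deliver 4→0: ·
after 6 — propose(0,'x'): n0:coor/t2/[-]
after 7 — deliver 1→0: ·
after 8 — deliver 3→1: ·
after 9 — crash(4): n4:✗part/t1/[-]
after 10 — recover(4): n4:part/t1/[-]
after 11 — crash(1): n1:✗part/t0/[-]
after 12 — deliver 3→4: ·
after 13 — deliver 4→2: ·
after 14 — propose(0,'s'): n0:coor/t3/[-]
after 15 — deliver 0→3: n3:part/t2/[-]
after 16 — deliver 3→0: ·
after 17 — deliver 0→2: n2:part/t1/[-]
after 18 — deliver 2→0: ·
after 19 — deliver 0→1: ·
after 20 — deliver 1→0: ·
after 21 — propose(0,'q'): n0:coor/t4/[-]
after 22 — deliver 4→0: ·
after 23 — recover(1): n1:part/t0/[-]
after 24 — deliver 2→3: ·

empty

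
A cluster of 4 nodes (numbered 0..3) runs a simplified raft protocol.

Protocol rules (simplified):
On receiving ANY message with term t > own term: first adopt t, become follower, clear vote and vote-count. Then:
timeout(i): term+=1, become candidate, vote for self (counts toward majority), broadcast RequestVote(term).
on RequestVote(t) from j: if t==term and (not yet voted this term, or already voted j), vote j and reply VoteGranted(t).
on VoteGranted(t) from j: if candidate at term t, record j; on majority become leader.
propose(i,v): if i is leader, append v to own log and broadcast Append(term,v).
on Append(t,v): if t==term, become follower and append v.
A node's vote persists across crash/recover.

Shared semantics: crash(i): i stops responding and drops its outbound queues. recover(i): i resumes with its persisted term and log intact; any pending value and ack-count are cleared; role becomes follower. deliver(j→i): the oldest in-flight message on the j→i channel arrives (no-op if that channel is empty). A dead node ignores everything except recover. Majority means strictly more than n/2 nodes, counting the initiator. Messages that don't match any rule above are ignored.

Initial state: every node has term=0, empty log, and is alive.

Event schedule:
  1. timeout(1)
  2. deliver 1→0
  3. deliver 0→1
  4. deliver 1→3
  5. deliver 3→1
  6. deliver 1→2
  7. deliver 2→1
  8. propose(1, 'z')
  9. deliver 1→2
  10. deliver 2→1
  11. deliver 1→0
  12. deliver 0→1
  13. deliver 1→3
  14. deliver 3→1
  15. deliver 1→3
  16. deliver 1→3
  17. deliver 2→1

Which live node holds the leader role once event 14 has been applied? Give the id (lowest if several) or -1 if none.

1

1. timeout(1):  <1:cand t1 ->
2. deliver 1→0:  <0:foll t1 ->
3. deliver 0→1:  nop
4. deliver 1→3:  <3:foll t1 ->
5. deliver 3→1:  <1:lead t1 ->
6. deliver 1→2:  <2:foll t1 ->
7. deliver 2→1:  nop
8. propose(1,'z'):  <1:lead t1 z>
9. deliver 1→2:  <2:foll t1 z>
10. deliver 2→1:  nop
11. deliver 1→0:  <0:foll t1 z>
12. deliver 0→1:  nop
13. deliver 1→3:  <3:foll t1 z>
14. deliver 3→1:  nop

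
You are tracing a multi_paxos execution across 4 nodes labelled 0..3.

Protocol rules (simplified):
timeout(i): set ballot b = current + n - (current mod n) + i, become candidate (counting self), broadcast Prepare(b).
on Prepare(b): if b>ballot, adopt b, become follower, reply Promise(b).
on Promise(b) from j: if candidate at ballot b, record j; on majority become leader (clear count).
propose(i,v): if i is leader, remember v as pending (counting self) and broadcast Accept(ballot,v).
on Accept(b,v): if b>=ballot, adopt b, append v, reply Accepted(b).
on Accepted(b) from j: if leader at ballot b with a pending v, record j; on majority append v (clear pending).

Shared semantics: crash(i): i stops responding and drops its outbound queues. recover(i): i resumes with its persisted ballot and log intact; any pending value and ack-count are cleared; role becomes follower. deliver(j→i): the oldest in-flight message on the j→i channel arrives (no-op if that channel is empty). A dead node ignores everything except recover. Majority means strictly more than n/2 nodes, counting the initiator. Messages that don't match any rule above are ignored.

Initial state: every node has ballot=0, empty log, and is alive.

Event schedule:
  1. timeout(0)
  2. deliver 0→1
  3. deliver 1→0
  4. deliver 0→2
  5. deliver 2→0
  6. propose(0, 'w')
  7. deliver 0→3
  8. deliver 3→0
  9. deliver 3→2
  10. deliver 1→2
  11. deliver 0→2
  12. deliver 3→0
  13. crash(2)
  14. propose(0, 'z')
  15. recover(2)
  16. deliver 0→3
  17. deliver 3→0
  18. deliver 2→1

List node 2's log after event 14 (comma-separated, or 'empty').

w

[1] timeout(0) → N0(cand b4 [-])
[2] deliver 0→1 → N1(foll b4 [-])
[3] deliver 1→0 → ∅
[4] deliver 0→2 → N2(foll b4 [-])
[5] deliver 2→0 → N0(lead b4 [-])
[6] propose(0,'w') → ∅
[7] deliver 0→3 → N3(foll b4 [-])
[8] deliver 3→0 → ∅
[9] deliver 3→2 → ∅
[10] deliver 1→2 → ∅
[11] deliver 0→2 → N2(foll b4 [w])
[12] deliver 3→0 → ∅
[13] crash(2) → N2(✗foll b4 [w])
[14] propose(0,'z') → ∅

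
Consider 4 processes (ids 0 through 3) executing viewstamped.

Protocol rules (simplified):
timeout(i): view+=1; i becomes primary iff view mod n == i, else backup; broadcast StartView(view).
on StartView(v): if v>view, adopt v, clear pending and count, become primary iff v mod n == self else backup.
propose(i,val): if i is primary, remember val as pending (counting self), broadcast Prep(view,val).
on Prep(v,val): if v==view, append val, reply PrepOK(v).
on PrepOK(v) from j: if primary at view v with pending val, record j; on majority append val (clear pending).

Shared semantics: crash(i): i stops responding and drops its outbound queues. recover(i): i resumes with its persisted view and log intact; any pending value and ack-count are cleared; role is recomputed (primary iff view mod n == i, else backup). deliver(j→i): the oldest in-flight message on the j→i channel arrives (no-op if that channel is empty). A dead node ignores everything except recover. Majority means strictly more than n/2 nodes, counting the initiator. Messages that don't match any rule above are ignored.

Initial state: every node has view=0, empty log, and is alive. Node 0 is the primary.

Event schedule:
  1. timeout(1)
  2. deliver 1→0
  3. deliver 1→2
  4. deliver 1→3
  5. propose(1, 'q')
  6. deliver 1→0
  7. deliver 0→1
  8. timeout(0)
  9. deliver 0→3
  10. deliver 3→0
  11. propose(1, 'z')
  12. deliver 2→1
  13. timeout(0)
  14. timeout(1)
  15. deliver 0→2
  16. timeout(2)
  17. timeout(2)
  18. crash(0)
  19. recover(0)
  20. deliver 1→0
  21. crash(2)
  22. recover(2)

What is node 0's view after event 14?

3

1. timeout(1):  <1:prim v1 ->
2. deliver 1→0:  <0:back v1 ->
3. deliver 1→2:  <2:back v1 ->
4. deliver 1→3:  <3:back v1 ->
5. propose(1,'q'):  nop
6. deliver 1→0:  <0:back v1 q>
7. deliver 0→1:  nop
8. timeout(0):  <0:back v2 q>
9. deliver 0→3:  <3:back v2 ->
10. deliver 3→0:  nop
11. propose(1,'z'):  nop
12. deliver 2→1:  nop
13. timeout(0):  <0:back v3 q>
14. timeout(1):  <1:back v2 ->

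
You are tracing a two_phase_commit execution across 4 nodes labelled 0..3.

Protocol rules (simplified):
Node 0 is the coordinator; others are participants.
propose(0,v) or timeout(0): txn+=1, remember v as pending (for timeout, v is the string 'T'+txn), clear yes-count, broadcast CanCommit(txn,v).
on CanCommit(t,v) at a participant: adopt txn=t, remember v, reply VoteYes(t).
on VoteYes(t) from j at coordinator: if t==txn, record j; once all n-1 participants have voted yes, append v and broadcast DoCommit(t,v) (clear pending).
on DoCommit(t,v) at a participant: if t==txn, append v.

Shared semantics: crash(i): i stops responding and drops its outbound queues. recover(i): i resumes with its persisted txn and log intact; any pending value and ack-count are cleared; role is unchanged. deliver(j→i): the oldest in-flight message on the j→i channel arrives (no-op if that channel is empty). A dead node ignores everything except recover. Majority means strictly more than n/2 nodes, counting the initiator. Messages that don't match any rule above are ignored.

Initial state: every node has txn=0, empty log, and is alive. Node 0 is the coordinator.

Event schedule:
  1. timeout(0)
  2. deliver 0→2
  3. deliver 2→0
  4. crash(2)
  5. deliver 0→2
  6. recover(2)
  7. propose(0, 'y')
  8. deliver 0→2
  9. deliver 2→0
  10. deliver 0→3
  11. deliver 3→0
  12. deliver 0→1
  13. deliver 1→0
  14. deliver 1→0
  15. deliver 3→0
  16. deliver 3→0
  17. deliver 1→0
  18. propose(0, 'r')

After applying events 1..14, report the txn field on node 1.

1

e1 timeout(0): 0[coor,t=1,-]
e2 deliver 0→2: 2[part,t=1,-]
e3 deliver 2→0: ·
e4 crash(2): 2[✗part,t=1,-]
e5 deliver 0→2: ·
e6 recover(2): 2[part,t=1,-]
e7 propose(0,'y'): 0[coor,t=2,-]
e8 deliver 0→2: 2[part,t=2,-]
e9 deliver 2→0: ·
e10 deliver 0→3: 3[part,t=1,-]
e11 deliver 3→0: ·
e12 deliver 0→1: 1[part,t=1,-]
e13 deliver 1→0: ·
e14 deliver 1→0: ·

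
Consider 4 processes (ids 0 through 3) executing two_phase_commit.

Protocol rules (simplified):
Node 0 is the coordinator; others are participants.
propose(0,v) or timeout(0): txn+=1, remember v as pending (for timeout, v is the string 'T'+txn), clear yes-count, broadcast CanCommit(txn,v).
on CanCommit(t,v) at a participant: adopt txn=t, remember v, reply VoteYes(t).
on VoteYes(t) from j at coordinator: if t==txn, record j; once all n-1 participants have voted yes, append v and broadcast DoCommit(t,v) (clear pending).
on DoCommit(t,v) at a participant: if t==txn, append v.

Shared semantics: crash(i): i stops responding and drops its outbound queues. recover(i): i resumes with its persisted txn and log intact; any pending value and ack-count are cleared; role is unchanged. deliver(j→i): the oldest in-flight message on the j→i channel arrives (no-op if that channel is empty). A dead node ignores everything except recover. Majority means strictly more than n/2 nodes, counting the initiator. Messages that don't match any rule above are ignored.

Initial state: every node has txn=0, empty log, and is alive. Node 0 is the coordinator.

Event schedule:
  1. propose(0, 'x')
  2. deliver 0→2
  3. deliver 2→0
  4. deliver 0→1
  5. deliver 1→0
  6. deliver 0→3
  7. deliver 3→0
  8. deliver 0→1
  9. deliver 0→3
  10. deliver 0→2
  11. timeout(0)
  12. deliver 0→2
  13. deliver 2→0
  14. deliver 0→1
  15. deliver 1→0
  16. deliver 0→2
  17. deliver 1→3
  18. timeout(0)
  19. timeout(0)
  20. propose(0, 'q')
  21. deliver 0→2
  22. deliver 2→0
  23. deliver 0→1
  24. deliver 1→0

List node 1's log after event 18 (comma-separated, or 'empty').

x

step 1 propose(0,'x'): 0={coor,t=1,log=-}
step 2 deliver 0→2: 2={part,t=1,log=-}
step 3 deliver 2→0: —
step 4 deliver 0→1: 1={part,t=1,log=-}
step 5 deliver 1→0: —
step 6 deliver 0→3: 3={part,t=1,log=-}
step 7 deliver 3→0: 0={coor,t=1,log=x}
step 8 deliver 0→1: 1={part,t=1,log=x}
step 9 deliver 0→3: 3={part,t=1,log=x}
step 10 deliver 0→2: 2={part,t=1,log=x}
step 11 timeout(0): 0={coor,t=2,log=x}
step 12 deliver 0→2: 2={part,t=2,log=x}
step 13 deliver 2→0: —
step 14 deliver 0→1: 1={part,t=2,log=x}
step 15 deliver 1→0: —
step 16 deliver 0→2: —
step 17 deliver 1→3: —
step 18 timeout(0): 0={coor,t=3,log=x}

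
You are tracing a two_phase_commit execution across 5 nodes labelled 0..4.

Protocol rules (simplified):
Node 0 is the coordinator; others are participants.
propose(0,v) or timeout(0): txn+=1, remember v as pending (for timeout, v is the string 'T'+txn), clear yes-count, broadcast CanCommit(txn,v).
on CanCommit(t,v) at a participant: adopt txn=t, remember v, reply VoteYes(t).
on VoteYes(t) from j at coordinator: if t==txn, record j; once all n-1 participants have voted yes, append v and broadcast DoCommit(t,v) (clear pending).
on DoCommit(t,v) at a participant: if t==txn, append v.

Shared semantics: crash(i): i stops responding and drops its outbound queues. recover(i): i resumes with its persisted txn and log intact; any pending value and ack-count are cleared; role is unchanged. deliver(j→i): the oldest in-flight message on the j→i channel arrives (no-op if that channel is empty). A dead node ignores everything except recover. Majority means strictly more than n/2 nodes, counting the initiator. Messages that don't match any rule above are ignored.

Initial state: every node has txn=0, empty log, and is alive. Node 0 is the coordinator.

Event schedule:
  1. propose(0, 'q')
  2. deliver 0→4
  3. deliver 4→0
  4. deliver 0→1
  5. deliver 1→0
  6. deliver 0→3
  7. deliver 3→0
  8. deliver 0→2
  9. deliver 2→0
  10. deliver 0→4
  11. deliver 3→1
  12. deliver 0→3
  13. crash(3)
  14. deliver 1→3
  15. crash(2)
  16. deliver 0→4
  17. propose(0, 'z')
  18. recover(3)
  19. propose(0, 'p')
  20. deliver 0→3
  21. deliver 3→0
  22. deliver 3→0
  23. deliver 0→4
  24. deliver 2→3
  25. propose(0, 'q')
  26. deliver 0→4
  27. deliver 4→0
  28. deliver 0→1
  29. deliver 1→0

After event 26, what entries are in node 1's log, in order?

empty

e1 propose(0,'q'): 0[coor,t=1,-]
e2 deliver 0→4: 4[part,t=1,-]
e3 deliver 4→0: ·
e4 deliver 0→1: 1[part,t=1,-]
e5 deliver 1→0: ·
e6 deliver 0→3: 3[part,t=1,-]
e7 deliver 3→0: ·
e8 deliver 0→2: 2[part,t=1,-]
e9 deliver 2→0: 0[coor,t=1,q]
e10 deliver 0→4: 4[part,t=1,q]
e11 deliver 3→1: ·
e12 deliver 0→3: 3[part,t=1,q]
e13 crash(3): 3[✗part,t=1,q]
e14 deliver 1→3: ·
e15 crash(2): 2[✗part,t=1,-]
e16 deliver 0→4: ·
e17 propose(0,'z'): 0[coor,t=2,q]
e18 recover(3): 3[part,t=1,q]
e19 propose(0,'p'): 0[coor,t=3,q]
e20 deliver 0→3: 3[part,t=2,q]
e21 deliver 3→0: ·
e22 deliver 3→0: ·
e23 deliver 0→4: 4[part,t=2,q]
e24 deliver 2→3: ·
e25 propose(0,'q'): 0[coor,t=4,q]
e26 deliver 0→4: 4[part,t=3,q]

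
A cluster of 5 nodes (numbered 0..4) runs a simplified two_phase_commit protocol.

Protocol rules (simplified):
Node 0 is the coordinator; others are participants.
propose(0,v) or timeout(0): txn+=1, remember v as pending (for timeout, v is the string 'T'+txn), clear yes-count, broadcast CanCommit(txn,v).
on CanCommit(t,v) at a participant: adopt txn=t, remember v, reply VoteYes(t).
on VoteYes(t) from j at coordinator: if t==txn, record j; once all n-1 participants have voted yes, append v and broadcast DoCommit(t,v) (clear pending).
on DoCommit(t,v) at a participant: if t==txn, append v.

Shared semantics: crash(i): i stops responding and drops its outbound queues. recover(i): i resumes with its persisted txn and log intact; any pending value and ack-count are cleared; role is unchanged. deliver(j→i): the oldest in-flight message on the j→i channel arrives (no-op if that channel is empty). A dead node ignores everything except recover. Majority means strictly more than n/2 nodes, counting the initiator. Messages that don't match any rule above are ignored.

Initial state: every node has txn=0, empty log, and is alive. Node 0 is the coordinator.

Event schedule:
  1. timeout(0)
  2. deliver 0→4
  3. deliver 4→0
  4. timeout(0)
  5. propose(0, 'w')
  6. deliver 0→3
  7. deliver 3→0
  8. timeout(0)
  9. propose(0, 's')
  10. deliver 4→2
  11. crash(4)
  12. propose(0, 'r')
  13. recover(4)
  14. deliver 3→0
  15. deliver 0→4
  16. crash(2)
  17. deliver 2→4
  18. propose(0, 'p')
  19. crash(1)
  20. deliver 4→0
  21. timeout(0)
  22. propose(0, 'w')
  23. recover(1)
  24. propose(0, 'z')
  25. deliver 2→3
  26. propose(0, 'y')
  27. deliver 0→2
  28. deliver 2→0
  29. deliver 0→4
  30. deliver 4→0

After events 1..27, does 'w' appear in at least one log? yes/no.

e1 timeout(0): 0[coor,t=1,-]
e2 deliver 0→4: 4[part,t=1,-]
e3 deliver 4→0: ·
e4 timeout(0): 0[coor,t=2,-]
e5 propose(0,'w'): 0[coor,t=3,-]
e6 deliver 0→3: 3[part,t=1,-]
e7 deliver 3→0: ·
e8 timeout(0): 0[coor,t=4,-]
e9 propose(0,'s'): 0[coor,t=5,-]
e10 deliver 4→2: ·
e11 crash(4): 4[✗part,t=1,-]
e12 propose(0,'r'): 0[coor,t=6,-]
e13 recover(4): 4[part,t=1,-]
e14 deliver 3→0: ·
e15 deliver 0→4: 4[part,t=2,-]
e16 crash(2): 2[✗part,t=0,-]
e17 deliver 2→4: ·
e18 propose(0,'p'): 0[coor,t=7,-]
e19 crash(1): 1[✗part,t=0,-]
e20 deliver 4→0: ·
e21 timeout(0): 0[coor,t=8,-]
e22 propose(0,'w'): 0[coor,t=9,-]
e23 recover(1): 1[part,t=0,-]
e24 propose(0,'z'): 0[coor,t=10,-]
e25 deliver 2→3: ·
e26 propose(0,'y'): 0[coor,t=11,-]
e27 deliver 0→2: ·

no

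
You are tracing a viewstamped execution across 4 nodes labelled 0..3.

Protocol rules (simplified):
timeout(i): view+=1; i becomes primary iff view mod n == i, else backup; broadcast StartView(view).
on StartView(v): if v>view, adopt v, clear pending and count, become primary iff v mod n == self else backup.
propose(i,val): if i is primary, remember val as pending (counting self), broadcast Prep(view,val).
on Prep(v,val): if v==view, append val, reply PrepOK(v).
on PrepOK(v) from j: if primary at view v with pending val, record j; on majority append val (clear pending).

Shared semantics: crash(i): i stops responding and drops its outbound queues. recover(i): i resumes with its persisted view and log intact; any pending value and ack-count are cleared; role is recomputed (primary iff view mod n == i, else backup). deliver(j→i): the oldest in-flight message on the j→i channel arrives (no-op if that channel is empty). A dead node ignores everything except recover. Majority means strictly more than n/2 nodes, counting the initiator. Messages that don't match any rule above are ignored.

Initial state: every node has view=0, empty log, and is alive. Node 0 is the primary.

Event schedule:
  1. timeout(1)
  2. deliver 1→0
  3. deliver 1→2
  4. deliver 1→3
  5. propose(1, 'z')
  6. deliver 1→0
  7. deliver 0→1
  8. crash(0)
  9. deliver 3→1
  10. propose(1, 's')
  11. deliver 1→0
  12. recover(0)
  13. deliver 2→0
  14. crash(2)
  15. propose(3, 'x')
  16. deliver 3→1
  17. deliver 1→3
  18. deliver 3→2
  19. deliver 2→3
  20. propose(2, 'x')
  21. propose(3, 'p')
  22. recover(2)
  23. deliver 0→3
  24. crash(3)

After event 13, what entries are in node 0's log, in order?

z

step 1 timeout(1): 1={prim,v=1,log=-}
step 2 deliver 1→0: 0={back,v=1,log=-}
step 3 deliver 1→2: 2={back,v=1,log=-}
step 4 deliver 1→3: 3={back,v=1,log=-}
step 5 propose(1,'z'): —
step 6 deliver 1→0: 0={back,v=1,log=z}
step 7 deliver 0→1: —
step 8 crash(0): 0={✗back,v=1,log=z}
step 9 deliver 3→1: —
step 10 propose(1,'s'): —
step 11 deliver 1→0: —
step 12 recover(0): 0={back,v=1,log=z}
step 13 deliver 2→0: —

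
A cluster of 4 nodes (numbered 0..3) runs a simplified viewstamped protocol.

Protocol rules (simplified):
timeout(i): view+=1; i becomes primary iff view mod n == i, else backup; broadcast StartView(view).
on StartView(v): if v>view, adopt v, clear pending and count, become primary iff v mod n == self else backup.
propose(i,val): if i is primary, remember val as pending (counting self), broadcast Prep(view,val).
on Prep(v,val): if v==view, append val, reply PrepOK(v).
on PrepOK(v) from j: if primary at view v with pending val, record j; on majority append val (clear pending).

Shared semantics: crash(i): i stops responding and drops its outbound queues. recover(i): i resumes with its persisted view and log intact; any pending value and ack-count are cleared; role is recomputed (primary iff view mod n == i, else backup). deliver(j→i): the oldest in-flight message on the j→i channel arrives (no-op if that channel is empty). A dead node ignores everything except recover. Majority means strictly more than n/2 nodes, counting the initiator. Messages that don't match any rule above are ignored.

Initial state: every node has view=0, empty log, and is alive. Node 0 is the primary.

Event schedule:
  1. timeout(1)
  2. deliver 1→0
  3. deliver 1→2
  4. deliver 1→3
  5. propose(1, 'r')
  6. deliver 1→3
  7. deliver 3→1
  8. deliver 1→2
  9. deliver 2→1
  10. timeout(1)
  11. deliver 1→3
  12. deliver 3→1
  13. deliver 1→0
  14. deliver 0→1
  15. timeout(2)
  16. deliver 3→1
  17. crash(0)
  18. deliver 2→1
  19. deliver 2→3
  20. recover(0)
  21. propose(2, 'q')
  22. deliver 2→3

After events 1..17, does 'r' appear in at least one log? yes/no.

e1 timeout(1): 1[prim,v=1,-]
e2 deliver 1→0: 0[back,v=1,-]
e3 deliver 1→2: 2[back,v=1,-]
e4 deliver 1→3: 3[back,v=1,-]
e5 propose(1,'r'): ·
e6 deliver 1→3: 3[back,v=1,r]
e7 deliver 3→1: ·
e8 deliver 1→2: 2[back,v=1,r]
e9 deliver 2→1: 1[prim,v=1,r]
e10 timeout(1): 1[back,v=2,r]
e11 deliver 1→3: 3[back,v=2,r]
e12 deliver 3→1: ·
e13 deliver 1→0: 0[back,v=1,r]
e14 deliver 0→1: ·
e15 timeout(2): 2[prim,v=2,r]
e16 deliver 3→1: ·
e17 crash(0): 0[✗back,v=1,r]

yes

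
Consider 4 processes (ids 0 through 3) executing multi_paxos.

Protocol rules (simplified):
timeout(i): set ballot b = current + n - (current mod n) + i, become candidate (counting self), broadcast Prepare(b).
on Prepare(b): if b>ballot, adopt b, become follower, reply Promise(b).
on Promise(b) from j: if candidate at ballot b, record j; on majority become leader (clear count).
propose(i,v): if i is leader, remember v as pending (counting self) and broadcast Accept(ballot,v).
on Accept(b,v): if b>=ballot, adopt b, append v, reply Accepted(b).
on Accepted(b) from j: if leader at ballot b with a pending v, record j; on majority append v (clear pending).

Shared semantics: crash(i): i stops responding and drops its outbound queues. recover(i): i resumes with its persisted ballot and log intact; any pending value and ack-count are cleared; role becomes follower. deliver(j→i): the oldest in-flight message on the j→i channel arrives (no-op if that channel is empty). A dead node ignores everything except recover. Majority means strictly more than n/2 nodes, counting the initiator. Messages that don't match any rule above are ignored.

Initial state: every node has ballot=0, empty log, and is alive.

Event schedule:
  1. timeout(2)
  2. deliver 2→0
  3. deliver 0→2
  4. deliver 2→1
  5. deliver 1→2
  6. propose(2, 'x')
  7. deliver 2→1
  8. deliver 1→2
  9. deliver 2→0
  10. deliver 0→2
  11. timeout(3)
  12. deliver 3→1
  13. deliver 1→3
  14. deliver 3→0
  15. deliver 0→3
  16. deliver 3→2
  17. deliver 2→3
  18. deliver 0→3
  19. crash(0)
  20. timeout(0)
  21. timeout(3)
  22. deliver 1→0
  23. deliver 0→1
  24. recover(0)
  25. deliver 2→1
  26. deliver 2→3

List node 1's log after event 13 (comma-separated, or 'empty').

x

1. timeout(2):  <2:cand b6 ->
2. deliver 2→0:  <0:foll b6 ->
3. deliver 0→2:  nop
4. deliver 2→1:  <1:foll b6 ->
5. deliver 1→2:  <2:lead b6 ->
6. propose(2,'x'):  nop
7. deliver 2→1:  <1:foll b6 x>
8. deliver 1→2:  nop
9. deliver 2→0:  <0:foll b6 x>
10. deliver 0→2:  <2:lead b6 x>
11. timeout(3):  <3:cand b7 ->
12. deliver 3→1:  <1:foll b7 x>
13. deliver 1→3:  nop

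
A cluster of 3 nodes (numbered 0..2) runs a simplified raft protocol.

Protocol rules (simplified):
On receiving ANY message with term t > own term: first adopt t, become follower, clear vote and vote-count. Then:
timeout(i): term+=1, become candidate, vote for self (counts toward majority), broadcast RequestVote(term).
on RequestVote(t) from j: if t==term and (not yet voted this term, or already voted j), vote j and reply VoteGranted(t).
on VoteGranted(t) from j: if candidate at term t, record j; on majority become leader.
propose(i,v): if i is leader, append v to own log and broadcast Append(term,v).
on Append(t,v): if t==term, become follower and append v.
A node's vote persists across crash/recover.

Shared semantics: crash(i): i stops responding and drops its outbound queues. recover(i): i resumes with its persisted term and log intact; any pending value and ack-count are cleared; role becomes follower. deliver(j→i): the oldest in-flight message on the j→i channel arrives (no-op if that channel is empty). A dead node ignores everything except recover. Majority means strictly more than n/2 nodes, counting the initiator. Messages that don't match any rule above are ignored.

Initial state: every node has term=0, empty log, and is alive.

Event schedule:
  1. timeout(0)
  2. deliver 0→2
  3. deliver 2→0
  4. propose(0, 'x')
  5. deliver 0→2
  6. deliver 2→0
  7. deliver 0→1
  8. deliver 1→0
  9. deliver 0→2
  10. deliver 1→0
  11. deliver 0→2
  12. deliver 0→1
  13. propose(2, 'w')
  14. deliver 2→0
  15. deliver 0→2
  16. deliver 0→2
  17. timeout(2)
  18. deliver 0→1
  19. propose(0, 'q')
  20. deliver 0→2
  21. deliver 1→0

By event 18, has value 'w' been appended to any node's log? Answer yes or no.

no

after 1 — timeout(0): n0:cand/t1/[-]
after 2 — deliver 0→2: n2:foll/t1/[-]
after 3 — deliver 2→0: n0:lead/t1/[-]
after 4 — propose(0,'x'): n0:lead/t1/[x]
after 5 — deliver 0→2: n2:foll/t1/[x]
after 6 — deliver 2→0: ·
after 7 — deliver 0→1: n1:foll/t1/[-]
after 8 — deliver 1→0: ·
after 9 — deliver 0→2: ·
after 10 — deliver 1→0: ·
after 11 — deliver 0→2: ·
after 12 — deliver 0→1: n1:foll/t1/[x]
after 13 — propose(2,'w'): ·
after 14 — deliver 2→0: ·
after 15 — deliver 0→2: ·
after 16 — deliver 0→2: ·
after 17 — timeout(2): n2:cand/t2/[x]
after 18 — deliver 0→1: ·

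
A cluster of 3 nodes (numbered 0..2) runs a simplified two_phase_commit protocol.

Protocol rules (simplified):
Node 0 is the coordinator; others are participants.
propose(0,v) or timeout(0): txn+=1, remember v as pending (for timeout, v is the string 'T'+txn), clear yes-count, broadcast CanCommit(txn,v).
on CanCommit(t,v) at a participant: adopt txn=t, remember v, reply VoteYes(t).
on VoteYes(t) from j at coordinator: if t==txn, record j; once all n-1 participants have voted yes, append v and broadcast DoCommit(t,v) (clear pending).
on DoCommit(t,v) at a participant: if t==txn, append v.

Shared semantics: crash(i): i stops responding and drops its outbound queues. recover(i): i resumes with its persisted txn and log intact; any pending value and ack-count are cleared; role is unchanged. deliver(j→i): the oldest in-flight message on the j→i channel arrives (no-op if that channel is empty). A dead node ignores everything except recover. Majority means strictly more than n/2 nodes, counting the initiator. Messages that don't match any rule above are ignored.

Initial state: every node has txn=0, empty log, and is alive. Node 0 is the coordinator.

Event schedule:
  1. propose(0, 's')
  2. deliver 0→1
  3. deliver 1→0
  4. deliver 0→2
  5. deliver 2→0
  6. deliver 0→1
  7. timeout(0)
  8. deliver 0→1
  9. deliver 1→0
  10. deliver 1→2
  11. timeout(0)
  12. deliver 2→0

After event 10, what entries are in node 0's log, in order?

1. propose(0,'s'):  <0:coor t1 ->
2. deliver 0→1:  <1:part t1 ->
3. deliver 1→0:  nop
4. deliver 0→2:  <2:part t1 ->
5. deliver 2→0:  <0:coor t1 s>
6. deliver 0→1:  <1:part t1 s>
7. timeout(0):  <0:coor t2 s>
8. deliver 0→1:  <1:part t2 s>
9. deliver 1→0:  nop
10. deliver 1→2:  nop

s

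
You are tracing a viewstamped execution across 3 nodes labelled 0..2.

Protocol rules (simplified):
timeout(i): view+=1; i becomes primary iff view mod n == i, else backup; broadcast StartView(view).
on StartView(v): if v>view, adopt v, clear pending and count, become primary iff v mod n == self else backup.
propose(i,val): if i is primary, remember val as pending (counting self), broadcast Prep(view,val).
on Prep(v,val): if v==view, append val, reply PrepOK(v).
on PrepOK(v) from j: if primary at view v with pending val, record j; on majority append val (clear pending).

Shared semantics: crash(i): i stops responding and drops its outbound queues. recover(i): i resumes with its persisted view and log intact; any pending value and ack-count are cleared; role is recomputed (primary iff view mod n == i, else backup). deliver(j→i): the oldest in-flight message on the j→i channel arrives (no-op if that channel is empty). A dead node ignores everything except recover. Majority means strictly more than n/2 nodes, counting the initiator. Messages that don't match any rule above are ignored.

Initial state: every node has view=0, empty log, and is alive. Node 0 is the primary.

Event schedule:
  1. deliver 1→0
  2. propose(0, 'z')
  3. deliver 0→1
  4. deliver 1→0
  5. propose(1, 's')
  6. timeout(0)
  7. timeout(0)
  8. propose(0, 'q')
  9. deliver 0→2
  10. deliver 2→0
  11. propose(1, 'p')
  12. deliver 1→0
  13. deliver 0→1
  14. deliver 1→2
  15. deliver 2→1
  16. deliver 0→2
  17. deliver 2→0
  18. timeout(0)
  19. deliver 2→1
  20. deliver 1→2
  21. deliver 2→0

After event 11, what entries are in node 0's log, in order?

z

after 1 — deliver 1→0: ·
after 2 — propose(0,'z'): ·
after 3 — deliver 0→1: n1:back/v0/[z]
after 4 — deliver 1→0: n0:prim/v0/[z]
after 5 — propose(1,'s'): ·
after 6 — timeout(0): n0:back/v1/[z]
after 7 — timeout(0): n0:back/v2/[z]
after 8 — propose(0,'q'): ·
after 9 — deliver 0→2: n2:back/v0/[z]
after 10 — deliver 2→0: ·
after 11 — propose(1,'p'): ·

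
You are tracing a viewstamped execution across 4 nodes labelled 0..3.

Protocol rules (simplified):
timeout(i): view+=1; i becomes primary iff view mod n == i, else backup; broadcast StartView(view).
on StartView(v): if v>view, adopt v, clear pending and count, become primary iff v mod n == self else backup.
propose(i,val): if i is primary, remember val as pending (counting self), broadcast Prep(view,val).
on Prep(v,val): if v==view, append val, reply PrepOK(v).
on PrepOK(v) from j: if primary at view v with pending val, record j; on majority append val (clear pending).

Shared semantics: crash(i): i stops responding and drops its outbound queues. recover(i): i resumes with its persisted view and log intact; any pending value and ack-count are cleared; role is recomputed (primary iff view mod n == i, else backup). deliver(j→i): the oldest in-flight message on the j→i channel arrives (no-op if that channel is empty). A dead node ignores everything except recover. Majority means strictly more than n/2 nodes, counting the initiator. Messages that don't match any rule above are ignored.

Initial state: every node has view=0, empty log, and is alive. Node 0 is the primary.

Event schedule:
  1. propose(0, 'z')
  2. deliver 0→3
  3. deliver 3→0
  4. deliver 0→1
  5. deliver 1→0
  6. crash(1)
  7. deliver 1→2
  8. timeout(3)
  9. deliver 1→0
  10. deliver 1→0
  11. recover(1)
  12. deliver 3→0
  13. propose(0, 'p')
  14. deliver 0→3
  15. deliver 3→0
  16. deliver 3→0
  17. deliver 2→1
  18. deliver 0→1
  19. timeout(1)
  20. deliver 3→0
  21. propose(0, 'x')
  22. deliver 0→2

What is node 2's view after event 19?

0

e1 propose(0,'z'): ·
e2 deliver 0→3: 3[back,v=0,z]
e3 deliver 3→0: ·
e4 deliver 0→1: 1[back,v=0,z]
e5 deliver 1→0: 0[prim,v=0,z]
e6 crash(1): 1[✗back,v=0,z]
e7 deliver 1→2: ·
e8 timeout(3): 3[back,v=1,z]
e9 deliver 1→0: ·
e10 deliver 1→0: ·
e11 recover(1): 1[back,v=0,z]
e12 deliver 3→0: 0[back,v=1,z]
e13 propose(0,'p'): ·
e14 deliver 0→3: ·
e15 deliver 3→0: ·
e16 deliver 3→0: ·
e17 deliver 2→1: ·
e18 deliver 0→1: ·
e19 timeout(1): 1[prim,v=1,z]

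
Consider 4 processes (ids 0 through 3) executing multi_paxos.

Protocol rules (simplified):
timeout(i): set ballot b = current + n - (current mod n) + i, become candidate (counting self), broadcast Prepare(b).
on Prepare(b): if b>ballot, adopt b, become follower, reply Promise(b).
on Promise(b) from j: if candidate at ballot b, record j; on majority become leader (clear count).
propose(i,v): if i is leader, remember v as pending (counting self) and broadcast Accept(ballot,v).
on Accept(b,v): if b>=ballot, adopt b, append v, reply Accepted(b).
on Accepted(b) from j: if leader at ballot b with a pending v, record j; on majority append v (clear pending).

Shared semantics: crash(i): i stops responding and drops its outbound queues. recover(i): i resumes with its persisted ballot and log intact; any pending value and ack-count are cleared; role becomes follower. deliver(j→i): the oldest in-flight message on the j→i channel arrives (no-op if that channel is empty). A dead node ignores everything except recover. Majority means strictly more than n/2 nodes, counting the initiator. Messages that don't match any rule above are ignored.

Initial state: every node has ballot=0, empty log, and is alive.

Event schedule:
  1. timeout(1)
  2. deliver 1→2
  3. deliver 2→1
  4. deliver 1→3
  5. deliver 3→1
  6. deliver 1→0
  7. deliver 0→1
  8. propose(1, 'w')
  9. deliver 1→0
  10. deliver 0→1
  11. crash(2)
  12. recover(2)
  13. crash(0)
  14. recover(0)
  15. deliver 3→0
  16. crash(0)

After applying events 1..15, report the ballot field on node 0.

after 1 — timeout(1): n1:cand/b5/[-]
after 2 — deliver 1→2: n2:foll/b5/[-]
after 3 — deliver 2→1: ·
after 4 — deliver 1→3: n3:foll/b5/[-]
after 5 — deliver 3→1: n1:lead/b5/[-]
after 6 — deliver 1→0: n0:foll/b5/[-]
after 7 — deliver 0→1: ·
after 8 — propose(1,'w'): ·
after 9 — deliver 1→0: n0:foll/b5/[w]
after 10 — deliver 0→1: ·
after 11 — crash(2): n2:✗foll/b5/[-]
after 12 — recover(2): n2:foll/b5/[-]
after 13 — crash(0): n0:✗foll/b5/[w]
after 14 — recover(0): n0:foll/b5/[w]
after 15 — deliver 3→0: ·

5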